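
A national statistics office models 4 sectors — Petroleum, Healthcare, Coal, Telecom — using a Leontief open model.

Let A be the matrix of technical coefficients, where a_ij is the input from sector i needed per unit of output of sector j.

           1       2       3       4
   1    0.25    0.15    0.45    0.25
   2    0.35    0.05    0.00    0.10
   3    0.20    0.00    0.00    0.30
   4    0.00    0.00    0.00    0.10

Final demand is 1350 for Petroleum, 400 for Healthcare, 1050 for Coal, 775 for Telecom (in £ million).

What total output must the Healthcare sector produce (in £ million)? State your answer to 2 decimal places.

x_2 = 1870.75

I − A =
  [   0.75    -0.15    -0.45    -0.25]
  [  -0.35     0.95     0.00    -0.10]
  [  -0.20     0.00     1.00    -0.30]
  [   0.00     0.00     0.00     0.90]
Compute the cofactors C_ij = (−1)^(i+j)·(3×3 minor ij) of I−A; the adjugate is their transpose:
adj(I−A) = Cᵀ =
  [ 0.85500   0.13500   0.38475   0.38075]
  [ 0.31500   0.59400   0.14175   0.20075]
  [ 0.17100   0.02700   0.59400   0.24850]
  [ 0.00000   0.00000   0.00000   0.57450]
det(I−A) = Σ_j (I−A)_1j·C_1j = (0.75)(0.85500) + (-0.15)(0.31500) + (-0.45)(0.17100) + (-0.25)(0.00000) = 0.51705
(I − A)⁻¹ = adj(I−A) / det(I−A) ≈
  [   1.6536     0.2611     0.7441     0.7364]
  [   0.6092     1.1488     0.2742     0.3883]
  [   0.3307     0.0522     1.1488     0.4806]
  [   0.0000     0.0000     0.0000     1.1111]
x = (I − A)⁻¹ d = adj(I−A)·d / det(I−A), with det(I−A) = 0.51705:
  x_1 = (0.85500·1350 + 0.13500·400 + 0.38475·1050 + 0.38075·775) / 0.51705 = 1907.31875 / 0.51705 ≈ 3688.85
  x_2 = (0.31500·1350 + 0.59400·400 + 0.14175·1050 + 0.20075·775) / 0.51705 = 967.26875 / 0.51705 ≈ 1870.75
  x_3 = (0.17100·1350 + 0.02700·400 + 0.59400·1050 + 0.24850·775) / 0.51705 = 1057.9375 / 0.51705 ≈ 2046.10
  x_4 = (0.00000·1350 + 0.00000·400 + 0.00000·1050 + 0.57450·775) / 0.51705 = 445.2375 / 0.51705 ≈ 861.11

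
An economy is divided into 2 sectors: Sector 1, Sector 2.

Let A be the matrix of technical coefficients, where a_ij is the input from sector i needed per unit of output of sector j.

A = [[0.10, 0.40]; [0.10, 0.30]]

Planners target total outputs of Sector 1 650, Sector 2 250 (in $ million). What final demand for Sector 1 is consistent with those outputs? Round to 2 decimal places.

d_1 = 485.00

I − A =
  [   0.90    -0.40]
  [  -0.10     0.70]
d = (I − A) x:
  d_1 = (+0.90)·650 + (-0.40)·250 = 485.00
  d_2 = (-0.10)·650 + (+0.70)·250 = 110.00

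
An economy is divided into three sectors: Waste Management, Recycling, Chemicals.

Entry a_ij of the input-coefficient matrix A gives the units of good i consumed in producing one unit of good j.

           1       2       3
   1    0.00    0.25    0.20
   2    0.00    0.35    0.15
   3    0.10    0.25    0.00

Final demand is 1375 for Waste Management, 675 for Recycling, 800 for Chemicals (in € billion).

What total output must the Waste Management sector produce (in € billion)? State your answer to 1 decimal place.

x_1 = 1978.5

I − A =
  [   1.00    -0.25    -0.20]
  [   0.00     0.65    -0.15]
  [  -0.10    -0.25     1.00]
Cofactors of I−A, C_ij = (−1)^(i+j)·(minor ij) (rows/columns in the sector order above):
  C_11 = (0.65)(1.00) − (-0.15)(-0.25) = 0.6125
  C_12 = −[(0.00)(1.00) − (-0.15)(-0.10)] = 0.0150
  C_13 = (0.00)(-0.25) − (0.65)(-0.10) = 0.0650
  C_21 = −[(-0.25)(1.00) − (-0.20)(-0.25)] = 0.3000
  C_22 = (1.00)(1.00) − (-0.20)(-0.10) = 0.9800
  C_23 = −[(1.00)(-0.25) − (-0.25)(-0.10)] = 0.2750
  C_31 = (-0.25)(-0.15) − (-0.20)(0.65) = 0.1675
  C_32 = −[(1.00)(-0.15) − (-0.20)(0.00)] = 0.1500
  C_33 = (1.00)(0.65) − (-0.25)(0.00) = 0.6500
det(I−A) = Σ_j (I−A)_1j·C_1j = (1.00)(0.6125) + (-0.25)(0.0150) + (-0.20)(0.0650) = 0.59575
adj(I−A) = Cᵀ =
  [ 0.6125   0.3000   0.1675]
  [ 0.0150   0.9800   0.1500]
  [ 0.0650   0.2750   0.6500]
(I − A)⁻¹ = adj(I−A) / det(I−A) ≈
  [   1.0281     0.5036     0.2812]
  [   0.0252     1.6450     0.2518]
  [   0.1091     0.4616     1.0911]
x = (I − A)⁻¹ d = adj(I−A)·d / det(I−A), with det(I−A) = 0.59575:
  x_1 = (0.6125·1375 + 0.3000·675 + 0.1675·800) / 0.59575 = 1178.6875 / 0.59575 ≈ 1978.5
  x_2 = (0.0150·1375 + 0.9800·675 + 0.1500·800) / 0.59575 = 802.125 / 0.59575 ≈ 1346.4
  x_3 = (0.0650·1375 + 0.2750·675 + 0.6500·800) / 0.59575 = 795.00 / 0.59575 ≈ 1334.5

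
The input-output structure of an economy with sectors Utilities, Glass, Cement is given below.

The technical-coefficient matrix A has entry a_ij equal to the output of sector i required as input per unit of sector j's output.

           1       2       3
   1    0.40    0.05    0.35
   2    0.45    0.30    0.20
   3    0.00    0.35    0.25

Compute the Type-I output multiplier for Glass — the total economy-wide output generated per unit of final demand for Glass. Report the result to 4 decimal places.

m_2 = 4.0796

I − A =
  [   0.60    -0.05    -0.35]
  [  -0.45     0.70    -0.20]
  [   0.00    -0.35     0.75]
Cofactors of I−A, C_ij = (−1)^(i+j)·(minor ij) (rows/columns in the sector order above):
  C_11 = (0.70)(0.75) − (-0.20)(-0.35) = 0.4550
  C_12 = −[(-0.45)(0.75) − (-0.20)(0.00)] = 0.3375
  C_13 = (-0.45)(-0.35) − (0.70)(0.00) = 0.1575
  C_21 = −[(-0.05)(0.75) − (-0.35)(-0.35)] = 0.1600
  C_22 = (0.60)(0.75) − (-0.35)(0.00) = 0.4500
  C_23 = −[(0.60)(-0.35) − (-0.05)(0.00)] = 0.2100
  C_31 = (-0.05)(-0.20) − (-0.35)(0.70) = 0.2550
  C_32 = −[(0.60)(-0.20) − (-0.35)(-0.45)] = 0.2775
  C_33 = (0.60)(0.70) − (-0.05)(-0.45) = 0.3975
det(I−A) = Σ_j (I−A)_1j·C_1j = (0.60)(0.4550) + (-0.05)(0.3375) + (-0.35)(0.1575) = 0.2010
adj(I−A) = Cᵀ =
  [ 0.4550   0.1600   0.2550]
  [ 0.3375   0.4500   0.2775]
  [ 0.1575   0.2100   0.3975]
(I − A)⁻¹ = adj(I−A) / det(I−A) ≈
  [   2.26368     0.79602     1.26866]
  [   1.67910     2.23881     1.38060]
  [   0.78358     1.04478     1.97761]
The output multiplier for sector j is the column-j sum of the Leontief inverse (I − A)⁻¹ = adj(I−A) / det(I−A).
Column 2 of adj(I−A): (0.1600, 0.4500, 0.2100); det(I−A) = 0.2010.
m_2 = (0.1600 + 0.4500 + 0.2100) / 0.2010 = 0.82 / 0.2010 ≈ 4.0796.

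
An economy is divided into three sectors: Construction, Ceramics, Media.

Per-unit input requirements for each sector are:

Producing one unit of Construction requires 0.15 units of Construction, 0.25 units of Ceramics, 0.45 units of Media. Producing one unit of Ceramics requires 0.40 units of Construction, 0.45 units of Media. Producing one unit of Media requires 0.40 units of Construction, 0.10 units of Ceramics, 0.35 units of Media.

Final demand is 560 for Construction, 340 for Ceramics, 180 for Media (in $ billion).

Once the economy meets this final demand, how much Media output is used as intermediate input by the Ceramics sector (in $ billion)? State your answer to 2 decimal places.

z_32 = 602.51

I − A =
  [   0.85    -0.40    -0.40]
  [  -0.25     1.00    -0.10]
  [  -0.45    -0.45     0.65]
Cofactors of I−A, C_ij = (−1)^(i+j)·(minor ij) (rows/columns in the sector order above):
  C_11 = (1.00)(0.65) − (-0.10)(-0.45) = 0.6050
  C_12 = −[(-0.25)(0.65) − (-0.10)(-0.45)] = 0.2075
  C_13 = (-0.25)(-0.45) − (1.00)(-0.45) = 0.5625
  C_21 = −[(-0.40)(0.65) − (-0.40)(-0.45)] = 0.4400
  C_22 = (0.85)(0.65) − (-0.40)(-0.45) = 0.3725
  C_23 = −[(0.85)(-0.45) − (-0.40)(-0.45)] = 0.5625
  C_31 = (-0.40)(-0.10) − (-0.40)(1.00) = 0.4400
  C_32 = −[(0.85)(-0.10) − (-0.40)(-0.25)] = 0.1850
  C_33 = (0.85)(1.00) − (-0.40)(-0.25) = 0.7500
det(I−A) = Σ_j (I−A)_1j·C_1j = (0.85)(0.6050) + (-0.40)(0.2075) + (-0.40)(0.5625) = 0.20625
adj(I−A) = Cᵀ =
  [ 0.6050   0.4400   0.4400]
  [ 0.2075   0.3725   0.1850]
  [ 0.5625   0.5625   0.7500]
(I − A)⁻¹ = adj(I−A) / det(I−A) ≈
  [   2.9333     2.1333     2.1333]
  [   1.0061     1.8061     0.8970]
  [   2.7273     2.7273     3.6364]
First solve x = (I − A)⁻¹ d = adj(I−A)·d / det(I−A); in particular x_2 = (0.2075·560 + 0.3725·340 + 0.1850·180) / 0.20625 = 276.15 / 0.20625 ≈ 1338.9091.
Intermediate flow from 3 to 2: z_32 = a_32 · x_2 = 0.45 × 276.15 / 0.20625 = 124.2675 / 0.20625 ≈ 602.51.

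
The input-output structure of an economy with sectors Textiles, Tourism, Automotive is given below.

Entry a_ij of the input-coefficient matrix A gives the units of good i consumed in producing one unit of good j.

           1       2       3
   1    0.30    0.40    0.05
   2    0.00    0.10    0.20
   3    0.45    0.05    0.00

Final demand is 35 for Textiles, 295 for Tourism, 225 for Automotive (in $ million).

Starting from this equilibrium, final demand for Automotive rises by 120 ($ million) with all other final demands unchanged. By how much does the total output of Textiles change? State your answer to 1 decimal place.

I − A =
  [   0.70    -0.40    -0.05]
  [   0.00     0.90    -0.20]
  [  -0.45    -0.05     1.00]
Cofactors of I−A, C_ij = (−1)^(i+j)·(minor ij) (rows/columns in the sector order above):
  C_11 = (0.90)(1.00) − (-0.20)(-0.05) = 0.8900
  C_12 = −[(0.00)(1.00) − (-0.20)(-0.45)] = 0.0900
  C_13 = (0.00)(-0.05) − (0.90)(-0.45) = 0.4050
  C_21 = −[(-0.40)(1.00) − (-0.05)(-0.05)] = 0.4025
  C_22 = (0.70)(1.00) − (-0.05)(-0.45) = 0.6775
  C_23 = −[(0.70)(-0.05) − (-0.40)(-0.45)] = 0.2150
  C_31 = (-0.40)(-0.20) − (-0.05)(0.90) = 0.1250
  C_32 = −[(0.70)(-0.20) − (-0.05)(0.00)] = 0.1400
  C_33 = (0.70)(0.90) − (-0.40)(0.00) = 0.6300
det(I−A) = Σ_j (I−A)_1j·C_1j = (0.70)(0.8900) + (-0.40)(0.0900) + (-0.05)(0.4050) = 0.56675
adj(I−A) = Cᵀ =
  [ 0.8900   0.4025   0.1250]
  [ 0.0900   0.6775   0.1400]
  [ 0.4050   0.2150   0.6300]
(I − A)⁻¹ = adj(I−A) / det(I−A) ≈
  [   1.5704     0.7102     0.2206]
  [   0.1588     1.1954     0.2470]
  [   0.7146     0.3794     1.1116]
Δx = (I − A)⁻¹ Δd with Δd having +120 in the Automotive component and 0 elsewhere.
So Δx_1 = L_13 · (+120), where L_13 = adj(I−A)_13 / det(I−A) = 0.1250 / 0.56675.
Δx_1 = 0.1250 × (+120) / 0.56675 = 15.00 / 0.56675 ≈ 26.5.

Δx_1 = 26.5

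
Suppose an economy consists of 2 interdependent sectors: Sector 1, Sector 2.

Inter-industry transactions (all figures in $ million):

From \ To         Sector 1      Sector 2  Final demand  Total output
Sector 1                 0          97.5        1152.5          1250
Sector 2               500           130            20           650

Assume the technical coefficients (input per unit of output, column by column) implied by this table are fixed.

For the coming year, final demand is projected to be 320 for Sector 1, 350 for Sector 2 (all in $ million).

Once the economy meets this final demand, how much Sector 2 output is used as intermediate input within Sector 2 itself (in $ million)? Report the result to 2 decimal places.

Technical coefficients a_ij = z_ij / X_j:
  a_11 = 0/1250 = 0.00, a_21 = 500/1250 = 0.40
  a_12 = 97.5/650 = 0.15, a_22 = 130/650 = 0.20
I − A =
  [   1.00    -0.15]
  [  -0.40     0.80]
det(I−A) = (1.00)(0.80) − (-0.15)(-0.40) = 0.7400
adj(I−A) = [[0.80, 0.15], [0.40, 1.00]]
(I − A)⁻¹ = adj(I−A) / det(I−A) ≈
  [   1.0811     0.2027]
  [   0.5405     1.3514]
First solve x = (I − A)⁻¹ d = adj(I−A)·d / det(I−A); in particular x_2 = (0.40·320 + 1.00·350) / 0.7400 = 478.00 / 0.7400 ≈ 645.9459.
Intermediate flow from 2 to 2: z_22 = a_22 · x_2 = 0.20 × 478.00 / 0.7400 = 95.60 / 0.7400 ≈ 129.19.

z_22 = 129.19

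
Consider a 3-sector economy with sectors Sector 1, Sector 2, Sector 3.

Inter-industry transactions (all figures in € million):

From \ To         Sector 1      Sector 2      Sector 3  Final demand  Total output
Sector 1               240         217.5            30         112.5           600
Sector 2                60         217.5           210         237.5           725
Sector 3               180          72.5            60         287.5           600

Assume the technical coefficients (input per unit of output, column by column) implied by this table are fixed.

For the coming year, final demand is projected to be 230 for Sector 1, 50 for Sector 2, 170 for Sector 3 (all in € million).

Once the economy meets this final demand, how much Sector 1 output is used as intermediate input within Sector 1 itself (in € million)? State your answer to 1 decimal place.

z_11 = 242.6

Technical coefficients a_ij = z_ij / X_j:
  a_11 = 240/600 = 0.40, a_21 = 60/600 = 0.10, a_31 = 180/600 = 0.30
  a_12 = 217.5/725 = 0.30, a_22 = 217.5/725 = 0.30, a_32 = 72.5/725 = 0.10
  a_13 = 30/600 = 0.05, a_23 = 210/600 = 0.35, a_33 = 60/600 = 0.10
I − A =
  [   0.60    -0.30    -0.05]
  [  -0.10     0.70    -0.35]
  [  -0.30    -0.10     0.90]
Cofactors of I−A, C_ij = (−1)^(i+j)·(minor ij) (rows/columns in the sector order above):
  C_11 = (0.70)(0.90) − (-0.35)(-0.10) = 0.5950
  C_12 = −[(-0.10)(0.90) − (-0.35)(-0.30)] = 0.1950
  C_13 = (-0.10)(-0.10) − (0.70)(-0.30) = 0.2200
  C_21 = −[(-0.30)(0.90) − (-0.05)(-0.10)] = 0.2750
  C_22 = (0.60)(0.90) − (-0.05)(-0.30) = 0.5250
  C_23 = −[(0.60)(-0.10) − (-0.30)(-0.30)] = 0.1500
  C_31 = (-0.30)(-0.35) − (-0.05)(0.70) = 0.1400
  C_32 = −[(0.60)(-0.35) − (-0.05)(-0.10)] = 0.2150
  C_33 = (0.60)(0.70) − (-0.30)(-0.10) = 0.3900
det(I−A) = Σ_j (I−A)_1j·C_1j = (0.60)(0.5950) + (-0.30)(0.1950) + (-0.05)(0.2200) = 0.2875
adj(I−A) = Cᵀ =
  [ 0.5950   0.2750   0.1400]
  [ 0.1950   0.5250   0.2150]
  [ 0.2200   0.1500   0.3900]
(I − A)⁻¹ = adj(I−A) / det(I−A) ≈
  [   2.0696     0.9565     0.4870]
  [   0.6783     1.8261     0.7478]
  [   0.7652     0.5217     1.3565]
First solve x = (I − A)⁻¹ d = adj(I−A)·d / det(I−A); in particular x_1 = (0.5950·230 + 0.2750·50 + 0.1400·170) / 0.2875 = 174.40 / 0.2875 ≈ 606.609.
Intermediate flow from 1 to 1: z_11 = a_11 · x_1 = 0.40 × 174.40 / 0.2875 = 69.76 / 0.2875 ≈ 242.6.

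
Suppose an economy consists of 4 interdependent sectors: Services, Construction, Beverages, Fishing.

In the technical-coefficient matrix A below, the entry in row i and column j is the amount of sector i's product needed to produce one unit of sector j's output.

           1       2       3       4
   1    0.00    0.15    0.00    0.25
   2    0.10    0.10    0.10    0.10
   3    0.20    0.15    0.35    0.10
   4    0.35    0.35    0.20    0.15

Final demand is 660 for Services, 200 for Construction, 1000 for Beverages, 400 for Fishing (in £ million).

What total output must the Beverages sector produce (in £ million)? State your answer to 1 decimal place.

I − A =
  [   1.00    -0.15     0.00    -0.25]
  [  -0.10     0.90    -0.10    -0.10]
  [  -0.20    -0.15     0.65    -0.10]
  [  -0.35    -0.35    -0.20     0.85]
Compute the cofactors C_ij = (−1)^(i+j)·(3×3 minor ij) of I−A; the adjugate is their transpose:
adj(I−A) = Cᵀ =
  [ 0.437250   0.144250   0.069500   0.153750]
  [ 0.100500   0.465625   0.101250   0.096250]
  [ 0.199000   0.197625   0.624500   0.155250]
  [ 0.268250   0.297625   0.217250   0.557250]
det(I−A) = Σ_j (I−A)_1j·C_1j = (1.00)(0.437250) + (-0.15)(0.100500) + (0.00)(0.199000) + (-0.25)(0.268250) = 0.3551125
(I − A)⁻¹ = adj(I−A) / det(I−A) ≈
  [   1.2313     0.4062     0.1957     0.4330]
  [   0.2830     1.3112     0.2851     0.2710]
  [   0.5604     0.5565     1.7586     0.4372]
  [   0.7554     0.8381     0.6118     1.5692]
x = (I − A)⁻¹ d = adj(I−A)·d / det(I−A), with det(I−A) = 0.3551125:
  x_1 = (0.437250·660 + 0.144250·200 + 0.069500·1000 + 0.153750·400) / 0.3551125 = 448.435 / 0.3551125 ≈ 1262.8
  x_2 = (0.100500·660 + 0.465625·200 + 0.101250·1000 + 0.096250·400) / 0.3551125 = 299.205 / 0.3551125 ≈ 842.6
  x_3 = (0.199000·660 + 0.197625·200 + 0.624500·1000 + 0.155250·400) / 0.3551125 = 857.465 / 0.3551125 ≈ 2414.6
  x_4 = (0.268250·660 + 0.297625·200 + 0.217250·1000 + 0.557250·400) / 0.3551125 = 676.72 / 0.3551125 ≈ 1905.6

x_3 = 2414.6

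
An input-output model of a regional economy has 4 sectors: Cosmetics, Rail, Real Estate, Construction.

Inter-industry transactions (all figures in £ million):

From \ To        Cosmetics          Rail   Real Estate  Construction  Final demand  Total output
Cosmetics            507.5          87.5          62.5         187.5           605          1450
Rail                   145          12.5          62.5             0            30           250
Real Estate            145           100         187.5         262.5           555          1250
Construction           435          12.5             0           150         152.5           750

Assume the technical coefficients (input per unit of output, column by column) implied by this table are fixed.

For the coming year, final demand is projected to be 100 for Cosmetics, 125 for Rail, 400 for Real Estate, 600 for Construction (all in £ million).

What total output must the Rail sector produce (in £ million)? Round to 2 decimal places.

x_2 = 275.44

Technical coefficients a_ij = z_ij / X_j:
  a_11 = 507.5/1450 = 0.35, a_21 = 145/1450 = 0.10, a_31 = 145/1450 = 0.10, a_41 = 435/1450 = 0.30
  a_12 = 87.5/250 = 0.35, a_22 = 12.5/250 = 0.05, a_32 = 100/250 = 0.40, a_42 = 12.5/250 = 0.05
  a_13 = 62.5/1250 = 0.05, a_23 = 62.5/1250 = 0.05, a_33 = 187.5/1250 = 0.15, a_43 = 0/1250 = 0.00
  a_14 = 187.5/750 = 0.25, a_24 = 0/750 = 0.00, a_34 = 262.5/750 = 0.35, a_44 = 150/750 = 0.20
I − A =
  [   0.65    -0.35    -0.05    -0.25]
  [  -0.10     0.95    -0.05     0.00]
  [  -0.10    -0.40     0.85    -0.35]
  [  -0.30    -0.05     0.00     0.80]
Compute the cofactors C_ij = (−1)^(i+j)·(3×3 minor ij) of I−A; the adjugate is their transpose:
adj(I−A) = Cᵀ =
  [ 0.629125   0.265500   0.052625   0.219625]
  [ 0.077250   0.369000   0.026250   0.035625]
  [ 0.209500   0.255375   0.393500   0.237625]
  [ 0.240750   0.122625   0.021375   0.473625]
det(I−A) = Σ_j (I−A)_1j·C_1j = (0.65)(0.629125) + (-0.35)(0.077250) + (-0.05)(0.209500) + (-0.25)(0.240750) = 0.31123125
(I − A)⁻¹ = adj(I−A) / det(I−A) ≈
  [   2.0214     0.8531     0.1691     0.7057]
  [   0.2482     1.1856     0.0843     0.1145]
  [   0.6731     0.8205     1.2643     0.7635]
  [   0.7735     0.3940     0.0687     1.5218]
x = (I − A)⁻¹ d = adj(I−A)·d / det(I−A), with det(I−A) = 0.31123125:
  x_1 = (0.629125·100 + 0.265500·125 + 0.052625·400 + 0.219625·600) / 0.31123125 = 248.925 / 0.31123125 ≈ 799.81
  x_2 = (0.077250·100 + 0.369000·125 + 0.026250·400 + 0.035625·600) / 0.31123125 = 85.725 / 0.31123125 ≈ 275.44
  x_3 = (0.209500·100 + 0.255375·125 + 0.393500·400 + 0.237625·600) / 0.31123125 = 352.846875 / 0.31123125 ≈ 1133.71
  x_4 = (0.240750·100 + 0.122625·125 + 0.021375·400 + 0.473625·600) / 0.31123125 = 332.128125 / 0.31123125 ≈ 1067.14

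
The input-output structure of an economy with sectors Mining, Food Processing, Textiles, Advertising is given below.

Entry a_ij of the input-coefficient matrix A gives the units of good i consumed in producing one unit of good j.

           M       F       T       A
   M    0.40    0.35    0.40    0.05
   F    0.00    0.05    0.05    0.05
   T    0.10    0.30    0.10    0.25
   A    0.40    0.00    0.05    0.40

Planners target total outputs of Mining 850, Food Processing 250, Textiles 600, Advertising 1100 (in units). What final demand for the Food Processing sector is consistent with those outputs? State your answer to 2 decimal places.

I − A =
  [   0.60    -0.35    -0.40    -0.05]
  [   0.00     0.95    -0.05    -0.05]
  [  -0.10    -0.30     0.90    -0.25]
  [  -0.40     0.00    -0.05     0.60]
d = (I − A) x:
  d_M = (+0.60)·850 + (-0.35)·250 + (-0.40)·600 + (-0.05)·1100 = 127.50
  d_F = (+0.00)·850 + (+0.95)·250 + (-0.05)·600 + (-0.05)·1100 = 152.50
  d_T = (-0.10)·850 + (-0.30)·250 + (+0.90)·600 + (-0.25)·1100 = 105.00
  d_A = (-0.40)·850 + (+0.00)·250 + (-0.05)·600 + (+0.60)·1100 = 290.00

d_F = 152.50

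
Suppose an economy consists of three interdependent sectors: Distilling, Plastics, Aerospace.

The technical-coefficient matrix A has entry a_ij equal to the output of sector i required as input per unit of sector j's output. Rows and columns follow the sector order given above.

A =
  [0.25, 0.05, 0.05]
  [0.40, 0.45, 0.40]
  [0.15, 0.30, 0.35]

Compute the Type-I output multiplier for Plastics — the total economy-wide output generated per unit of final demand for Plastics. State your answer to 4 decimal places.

m_P = 5.0000

I − A =
  [   0.75    -0.05    -0.05]
  [  -0.40     0.55    -0.40]
  [  -0.15    -0.30     0.65]
Cofactors of I−A, C_ij = (−1)^(i+j)·(minor ij) (rows/columns in the sector order above):
  C_11 = (0.55)(0.65) − (-0.40)(-0.30) = 0.2375
  C_12 = −[(-0.40)(0.65) − (-0.40)(-0.15)] = 0.3200
  C_13 = (-0.40)(-0.30) − (0.55)(-0.15) = 0.2025
  C_21 = −[(-0.05)(0.65) − (-0.05)(-0.30)] = 0.0475
  C_22 = (0.75)(0.65) − (-0.05)(-0.15) = 0.4800
  C_23 = −[(0.75)(-0.30) − (-0.05)(-0.15)] = 0.2325
  C_31 = (-0.05)(-0.40) − (-0.05)(0.55) = 0.0475
  C_32 = −[(0.75)(-0.40) − (-0.05)(-0.40)] = 0.3200
  C_33 = (0.75)(0.55) − (-0.05)(-0.40) = 0.3925
det(I−A) = Σ_j (I−A)_1j·C_1j = (0.75)(0.2375) + (-0.05)(0.3200) + (-0.05)(0.2025) = 0.1520
adj(I−A) = Cᵀ =
  [ 0.2375   0.0475   0.0475]
  [ 0.3200   0.4800   0.3200]
  [ 0.2025   0.2325   0.3925]
(I − A)⁻¹ = adj(I−A) / det(I−A) ≈
  [   1.56250     0.31250     0.31250]
  [   2.10526     3.15789     2.10526]
  [   1.33224     1.52961     2.58224]
The output multiplier for sector j is the column-j sum of the Leontief inverse (I − A)⁻¹ = adj(I−A) / det(I−A).
Column P of adj(I−A): (0.0475, 0.4800, 0.2325); det(I−A) = 0.1520.
m_P = (0.0475 + 0.4800 + 0.2325) / 0.1520 = 0.76 / 0.1520 = 5.0000.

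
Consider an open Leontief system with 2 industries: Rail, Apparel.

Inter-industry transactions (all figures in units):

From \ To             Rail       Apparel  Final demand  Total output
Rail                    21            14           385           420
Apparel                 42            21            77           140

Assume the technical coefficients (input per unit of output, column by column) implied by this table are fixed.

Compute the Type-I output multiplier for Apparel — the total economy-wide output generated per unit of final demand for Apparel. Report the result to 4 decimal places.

m_A = 1.3166

Technical coefficients a_ij = z_ij / X_j:
  a_RR = 21/420 = 0.05, a_AR = 42/420 = 0.10
  a_RA = 14/140 = 0.10, a_AA = 21/140 = 0.15
I − A =
  [   0.95    -0.10]
  [  -0.10     0.85]
det(I−A) = (0.95)(0.85) − (-0.10)(-0.10) = 0.7975
adj(I−A) = [[0.85, 0.10], [0.10, 0.95]]
(I − A)⁻¹ = adj(I−A) / det(I−A) ≈
  [   1.06583     0.12539]
  [   0.12539     1.19122]
The output multiplier for sector j is the column-j sum of the Leontief inverse (I − A)⁻¹ = adj(I−A) / det(I−A).
Column A of adj(I−A): (0.10, 0.95); det(I−A) = 0.7975.
m_A = (0.10 + 0.95) / 0.7975 = 1.05 / 0.7975 ≈ 1.3166.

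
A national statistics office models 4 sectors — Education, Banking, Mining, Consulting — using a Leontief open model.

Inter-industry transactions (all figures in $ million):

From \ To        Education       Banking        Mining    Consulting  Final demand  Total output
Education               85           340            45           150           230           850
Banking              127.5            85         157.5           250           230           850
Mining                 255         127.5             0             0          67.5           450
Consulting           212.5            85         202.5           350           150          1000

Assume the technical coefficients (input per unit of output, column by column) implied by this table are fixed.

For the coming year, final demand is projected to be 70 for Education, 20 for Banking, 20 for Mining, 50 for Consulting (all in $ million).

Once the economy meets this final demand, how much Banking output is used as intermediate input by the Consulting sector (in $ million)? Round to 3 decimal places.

Technical coefficients a_ij = z_ij / X_j:
  a_11 = 85/850 = 0.10, a_21 = 127.5/850 = 0.15, a_31 = 255/850 = 0.30, a_41 = 212.5/850 = 0.25
  a_12 = 340/850 = 0.40, a_22 = 85/850 = 0.10, a_32 = 127.5/850 = 0.15, a_42 = 85/850 = 0.10
  a_13 = 45/450 = 0.10, a_23 = 157.5/450 = 0.35, a_33 = 0/450 = 0.00, a_43 = 202.5/450 = 0.45
  a_14 = 150/1000 = 0.15, a_24 = 250/1000 = 0.25, a_34 = 0/1000 = 0.00, a_44 = 350/1000 = 0.35
I − A =
  [   0.90    -0.40    -0.10    -0.15]
  [  -0.15     0.90    -0.35    -0.25]
  [  -0.30    -0.15     1.00     0.00]
  [  -0.25    -0.10    -0.45     0.65]
Compute the cofactors C_ij = (−1)^(i+j)·(3×3 minor ij) of I−A; the adjugate is their transpose:
adj(I−A) = Cᵀ =
  [ 0.509000   0.294875   0.258000   0.230875]
  [ 0.262000   0.507750   0.319000   0.255750]
  [ 0.192000   0.164625   0.404000   0.107625]
  [ 0.369000   0.305500   0.428000   0.631500]
det(I−A) = Σ_j (I−A)_1j·C_1j = (0.90)(0.509000) + (-0.40)(0.262000) + (-0.10)(0.192000) + (-0.15)(0.369000) = 0.27875
(I − A)⁻¹ = adj(I−A) / det(I−A) ≈
  [   1.8260     1.0578     0.9256     0.8283]
  [   0.9399     1.8215     1.1444     0.9175]
  [   0.6888     0.5906     1.4493     0.3861]
  [   1.3238     1.0960     1.5354     2.2655]
First solve x = (I − A)⁻¹ d = adj(I−A)·d / det(I−A); in particular x_4 = (0.369000·70 + 0.305500·20 + 0.428000·20 + 0.631500·50) / 0.27875 = 72.075 / 0.27875 ≈ 258.56502.
Intermediate flow from 2 to 4: z_24 = a_24 · x_4 = 0.25 × 72.075 / 0.27875 = 18.01875 / 0.27875 ≈ 64.641.

z_24 = 64.641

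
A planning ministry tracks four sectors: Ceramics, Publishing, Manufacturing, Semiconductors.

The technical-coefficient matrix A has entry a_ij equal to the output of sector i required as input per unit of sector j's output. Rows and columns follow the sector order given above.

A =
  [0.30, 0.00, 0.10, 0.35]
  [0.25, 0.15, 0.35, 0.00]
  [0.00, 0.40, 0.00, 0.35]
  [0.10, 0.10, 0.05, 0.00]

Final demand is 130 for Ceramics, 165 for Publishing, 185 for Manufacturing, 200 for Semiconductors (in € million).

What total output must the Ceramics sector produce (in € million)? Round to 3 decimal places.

x_1 = 418.072

I − A =
  [   0.70     0.00    -0.10    -0.35]
  [  -0.25     0.85    -0.35     0.00]
  [   0.00    -0.40     1.00    -0.35]
  [  -0.10    -0.10    -0.05     1.00]
Compute the cofactors C_ij = (−1)^(i+j)·(3×3 minor ij) of I−A; the adjugate is their transpose:
adj(I−A) = Cᵀ =
  [ 0.682875   0.085500   0.112125   0.278250]
  [ 0.257875   0.649250   0.262125   0.182000]
  [ 0.138500   0.290500   0.556500   0.243250]
  [ 0.101000   0.088000   0.065250   0.487000]
det(I−A) = Σ_j (I−A)_1j·C_1j = (0.70)(0.682875) + (0.00)(0.257875) + (-0.10)(0.138500) + (-0.35)(0.101000) = 0.4288125
(I − A)⁻¹ = adj(I−A) / det(I−A) ≈
  [   1.5925     0.1994     0.2615     0.6489]
  [   0.6014     1.5141     0.6113     0.4244]
  [   0.3230     0.6775     1.2978     0.5673]
  [   0.2355     0.2052     0.1522     1.1357]
x = (I − A)⁻¹ d = adj(I−A)·d / det(I−A), with det(I−A) = 0.4288125:
  x_1 = (0.682875·130 + 0.085500·165 + 0.112125·185 + 0.278250·200) / 0.4288125 = 179.274375 / 0.4288125 ≈ 418.072
  x_2 = (0.257875·130 + 0.649250·165 + 0.262125·185 + 0.182000·200) / 0.4288125 = 225.543125 / 0.4288125 ≈ 525.971
  x_3 = (0.138500·130 + 0.290500·165 + 0.556500·185 + 0.243250·200) / 0.4288125 = 217.54 / 0.4288125 ≈ 507.308
  x_4 = (0.101000·130 + 0.088000·165 + 0.065250·185 + 0.487000·200) / 0.4288125 = 137.12125 / 0.4288125 ≈ 319.770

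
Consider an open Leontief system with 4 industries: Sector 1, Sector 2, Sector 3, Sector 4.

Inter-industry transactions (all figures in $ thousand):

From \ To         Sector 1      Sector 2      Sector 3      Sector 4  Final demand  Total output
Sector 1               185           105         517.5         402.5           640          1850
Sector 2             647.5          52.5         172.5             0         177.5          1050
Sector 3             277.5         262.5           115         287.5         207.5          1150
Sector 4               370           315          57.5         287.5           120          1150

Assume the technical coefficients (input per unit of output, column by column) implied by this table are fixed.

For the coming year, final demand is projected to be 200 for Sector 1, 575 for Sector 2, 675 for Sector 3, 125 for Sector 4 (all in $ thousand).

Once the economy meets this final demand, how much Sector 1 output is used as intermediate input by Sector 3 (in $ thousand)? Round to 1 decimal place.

z_13 = 868.0

Technical coefficients a_ij = z_ij / X_j:
  a_11 = 185/1850 = 0.10, a_21 = 647.5/1850 = 0.35, a_31 = 277.5/1850 = 0.15, a_41 = 370/1850 = 0.20
  a_12 = 105/1050 = 0.10, a_22 = 52.5/1050 = 0.05, a_32 = 262.5/1050 = 0.25, a_42 = 315/1050 = 0.30
  a_13 = 517.5/1150 = 0.45, a_23 = 172.5/1150 = 0.15, a_33 = 115/1150 = 0.10, a_43 = 57.5/1150 = 0.05
  a_14 = 402.5/1150 = 0.35, a_24 = 0/1150 = 0.00, a_34 = 287.5/1150 = 0.25, a_44 = 287.5/1150 = 0.25
I − A =
  [   0.90    -0.10    -0.45    -0.35]
  [  -0.35     0.95    -0.15     0.00]
  [  -0.15    -0.25     0.90    -0.25]
  [  -0.20    -0.30    -0.05     0.75]
Compute the cofactors C_ij = (−1)^(i+j)·(3×3 minor ij) of I−A; the adjugate is their transpose:
adj(I−A) = Cᵀ =
  [ 0.59000   0.28325   0.36425   0.39675]
  [ 0.25625   0.45750   0.21500   0.19125]
  [ 0.24625   0.25075   0.51175   0.28550]
  [ 0.27625   0.27525   0.21725   0.59850]
det(I−A) = Σ_j (I−A)_1j·C_1j = (0.90)(0.59000) + (-0.10)(0.25625) + (-0.45)(0.24625) + (-0.35)(0.27625) = 0.297875
(I − A)⁻¹ = adj(I−A) / det(I−A) ≈
  [   1.9807     0.9509     1.2228     1.3319]
  [   0.8603     1.5359     0.7218     0.6420]
  [   0.8267     0.8418     1.7180     0.9585]
  [   0.9274     0.9240     0.7293     2.0092]
First solve x = (I − A)⁻¹ d = adj(I−A)·d / det(I−A); in particular x_3 = (0.24625·200 + 0.25075·575 + 0.51175·675 + 0.28550·125) / 0.297875 = 574.55 / 0.297875 ≈ 1928.829.
Intermediate flow from 1 to 3: z_13 = a_13 · x_3 = 0.45 × 574.55 / 0.297875 = 258.5475 / 0.297875 ≈ 868.0.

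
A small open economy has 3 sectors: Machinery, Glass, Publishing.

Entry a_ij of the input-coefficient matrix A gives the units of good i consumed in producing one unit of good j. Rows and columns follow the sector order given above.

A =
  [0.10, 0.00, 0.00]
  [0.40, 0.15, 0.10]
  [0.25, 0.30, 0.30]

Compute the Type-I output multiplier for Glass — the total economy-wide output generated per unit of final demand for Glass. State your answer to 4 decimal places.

I − A =
  [   0.90     0.00     0.00]
  [  -0.40     0.85    -0.10]
  [  -0.25    -0.30     0.70]
Cofactors of I−A, C_ij = (−1)^(i+j)·(minor ij) (rows/columns in the sector order above):
  C_11 = (0.85)(0.70) − (-0.10)(-0.30) = 0.5650
  C_12 = −[(-0.40)(0.70) − (-0.10)(-0.25)] = 0.3050
  C_13 = (-0.40)(-0.30) − (0.85)(-0.25) = 0.3325
  C_21 = −[(0.00)(0.70) − (0.00)(-0.30)] = 0.0000
  C_22 = (0.90)(0.70) − (0.00)(-0.25) = 0.6300
  C_23 = −[(0.90)(-0.30) − (0.00)(-0.25)] = 0.2700
  C_31 = (0.00)(-0.10) − (0.00)(0.85) = 0.0000
  C_32 = −[(0.90)(-0.10) − (0.00)(-0.40)] = 0.0900
  C_33 = (0.90)(0.85) − (0.00)(-0.40) = 0.7650
det(I−A) = Σ_j (I−A)_1j·C_1j = (0.90)(0.5650) + (0.00)(0.3050) + (0.00)(0.3325) = 0.5085
adj(I−A) = Cᵀ =
  [ 0.5650   0.0000   0.0000]
  [ 0.3050   0.6300   0.0900]
  [ 0.3325   0.2700   0.7650]
(I − A)⁻¹ = adj(I−A) / det(I−A) ≈
  [   1.11111     0.00000     0.00000]
  [   0.59980     1.23894     0.17699]
  [   0.65388     0.53097     1.50442]
The output multiplier for sector j is the column-j sum of the Leontief inverse (I − A)⁻¹ = adj(I−A) / det(I−A).
Column 2 of adj(I−A): (0.0000, 0.6300, 0.2700); det(I−A) = 0.5085.
m_2 = (0.0000 + 0.6300 + 0.2700) / 0.5085 = 0.90 / 0.5085 ≈ 1.7699.

m_2 = 1.7699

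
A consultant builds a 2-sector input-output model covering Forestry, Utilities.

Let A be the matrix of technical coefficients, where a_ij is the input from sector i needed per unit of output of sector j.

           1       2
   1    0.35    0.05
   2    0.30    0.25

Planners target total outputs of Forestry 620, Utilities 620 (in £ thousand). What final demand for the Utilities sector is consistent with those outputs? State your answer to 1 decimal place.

d_2 = 279.0

I − A =
  [   0.65    -0.05]
  [  -0.30     0.75]
d = (I − A) x:
  d_1 = (+0.65)·620 + (-0.05)·620 = 372.0
  d_2 = (-0.30)·620 + (+0.75)·620 = 279.0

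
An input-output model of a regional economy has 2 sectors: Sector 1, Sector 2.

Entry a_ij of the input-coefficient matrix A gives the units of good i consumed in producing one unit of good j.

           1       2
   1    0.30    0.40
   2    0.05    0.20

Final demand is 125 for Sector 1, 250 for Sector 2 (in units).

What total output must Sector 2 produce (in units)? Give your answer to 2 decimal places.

I − A =
  [   0.70    -0.40]
  [  -0.05     0.80]
det(I−A) = (0.70)(0.80) − (-0.40)(-0.05) = 0.5400
adj(I−A) = [[0.80, 0.40], [0.05, 0.70]]
(I − A)⁻¹ = adj(I−A) / det(I−A) ≈
  [   1.4815     0.7407]
  [   0.0926     1.2963]
x = (I − A)⁻¹ d = adj(I−A)·d / det(I−A), with det(I−A) = 0.5400:
  x_1 = (0.80·125 + 0.40·250) / 0.5400 = 200.00 / 0.5400 ≈ 370.37
  x_2 = (0.05·125 + 0.70·250) / 0.5400 = 181.25 / 0.5400 ≈ 335.65

x_2 = 335.65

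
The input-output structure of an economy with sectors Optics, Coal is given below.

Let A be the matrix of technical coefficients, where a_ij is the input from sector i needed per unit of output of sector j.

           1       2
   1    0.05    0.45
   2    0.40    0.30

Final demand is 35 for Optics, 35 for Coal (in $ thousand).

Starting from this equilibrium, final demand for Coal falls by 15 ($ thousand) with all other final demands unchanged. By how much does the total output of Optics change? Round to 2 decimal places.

Δx_1 = -13.92

I − A =
  [   0.95    -0.45]
  [  -0.40     0.70]
det(I−A) = (0.95)(0.70) − (-0.45)(-0.40) = 0.4850
adj(I−A) = [[0.70, 0.45], [0.40, 0.95]]
(I − A)⁻¹ = adj(I−A) / det(I−A) ≈
  [   1.4433     0.9278]
  [   0.8247     1.9588]
Δx = (I − A)⁻¹ Δd with Δd having -15 in the Coal component and 0 elsewhere.
So Δx_1 = L_12 · (-15), where L_12 = adj(I−A)_12 / det(I−A) = 0.45 / 0.4850.
Δx_1 = 0.45 × (-15) / 0.4850 = -6.75 / 0.4850 ≈ -13.92.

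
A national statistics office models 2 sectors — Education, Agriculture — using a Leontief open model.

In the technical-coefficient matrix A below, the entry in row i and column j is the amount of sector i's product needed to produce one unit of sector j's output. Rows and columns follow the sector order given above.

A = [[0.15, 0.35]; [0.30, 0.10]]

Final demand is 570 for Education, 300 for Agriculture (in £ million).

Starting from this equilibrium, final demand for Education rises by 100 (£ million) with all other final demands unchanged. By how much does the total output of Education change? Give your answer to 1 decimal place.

I − A =
  [   0.85    -0.35]
  [  -0.30     0.90]
det(I−A) = (0.85)(0.90) − (-0.35)(-0.30) = 0.6600
adj(I−A) = [[0.90, 0.35], [0.30, 0.85]]
(I − A)⁻¹ = adj(I−A) / det(I−A) ≈
  [   1.3636     0.5303]
  [   0.4545     1.2879]
Δx = (I − A)⁻¹ Δd with Δd having +100 in the Education component and 0 elsewhere.
So Δx_E = L_EE · (+100), where L_EE = adj(I−A)_EE / det(I−A) = 0.90 / 0.6600.
Δx_E = 0.90 × (+100) / 0.6600 = 90.00 / 0.6600 ≈ 136.4.

Δx_E = 136.4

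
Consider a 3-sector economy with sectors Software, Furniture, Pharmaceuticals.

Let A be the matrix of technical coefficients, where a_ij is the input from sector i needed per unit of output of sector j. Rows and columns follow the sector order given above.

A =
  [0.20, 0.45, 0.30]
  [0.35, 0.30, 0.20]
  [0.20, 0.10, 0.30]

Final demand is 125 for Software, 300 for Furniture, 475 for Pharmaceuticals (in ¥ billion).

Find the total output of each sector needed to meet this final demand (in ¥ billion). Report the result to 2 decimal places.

x_1 = 1560.82, x_2 = 1595.39, x_3 = 1352.43

I − A =
  [   0.80    -0.45    -0.30]
  [  -0.35     0.70    -0.20]
  [  -0.20    -0.10     0.70]
Cofactors of I−A, C_ij = (−1)^(i+j)·(minor ij) (rows/columns in the sector order above):
  C_11 = (0.70)(0.70) − (-0.20)(-0.10) = 0.4700
  C_12 = −[(-0.35)(0.70) − (-0.20)(-0.20)] = 0.2850
  C_13 = (-0.35)(-0.10) − (0.70)(-0.20) = 0.1750
  C_21 = −[(-0.45)(0.70) − (-0.30)(-0.10)] = 0.3450
  C_22 = (0.80)(0.70) − (-0.30)(-0.20) = 0.5000
  C_23 = −[(0.80)(-0.10) − (-0.45)(-0.20)] = 0.1700
  C_31 = (-0.45)(-0.20) − (-0.30)(0.70) = 0.3000
  C_32 = −[(0.80)(-0.20) − (-0.30)(-0.35)] = 0.2650
  C_33 = (0.80)(0.70) − (-0.45)(-0.35) = 0.4025
det(I−A) = Σ_j (I−A)_1j·C_1j = (0.80)(0.4700) + (-0.45)(0.2850) + (-0.30)(0.1750) = 0.19525
adj(I−A) = Cᵀ =
  [ 0.4700   0.3450   0.3000]
  [ 0.2850   0.5000   0.2650]
  [ 0.1750   0.1700   0.4025]
(I − A)⁻¹ = adj(I−A) / det(I−A) ≈
  [   2.4072     1.7670     1.5365]
  [   1.4597     2.5608     1.3572]
  [   0.8963     0.8707     2.0615]
x = (I − A)⁻¹ d = adj(I−A)·d / det(I−A), with det(I−A) = 0.19525:
  x_1 = (0.4700·125 + 0.3450·300 + 0.3000·475) / 0.19525 = 304.75 / 0.19525 ≈ 1560.82
  x_2 = (0.2850·125 + 0.5000·300 + 0.2650·475) / 0.19525 = 311.50 / 0.19525 ≈ 1595.39
  x_3 = (0.1750·125 + 0.1700·300 + 0.4025·475) / 0.19525 = 264.0625 / 0.19525 ≈ 1352.43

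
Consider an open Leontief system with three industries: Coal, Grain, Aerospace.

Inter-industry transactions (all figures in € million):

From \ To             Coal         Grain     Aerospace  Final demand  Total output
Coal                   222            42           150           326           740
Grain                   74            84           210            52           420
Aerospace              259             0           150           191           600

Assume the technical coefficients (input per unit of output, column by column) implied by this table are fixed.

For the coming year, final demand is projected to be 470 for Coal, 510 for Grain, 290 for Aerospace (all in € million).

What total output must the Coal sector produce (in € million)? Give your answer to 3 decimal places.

x_1 = 1176.079

Technical coefficients a_ij = z_ij / X_j:
  a_11 = 222/740 = 0.30, a_21 = 74/740 = 0.10, a_31 = 259/740 = 0.35
  a_12 = 42/420 = 0.10, a_22 = 84/420 = 0.20, a_32 = 0/420 = 0.00
  a_13 = 150/600 = 0.25, a_23 = 210/600 = 0.35, a_33 = 150/600 = 0.25
I − A =
  [   0.70    -0.10    -0.25]
  [  -0.10     0.80    -0.35]
  [  -0.35     0.00     0.75]
Cofactors of I−A, C_ij = (−1)^(i+j)·(minor ij) (rows/columns in the sector order above):
  C_11 = (0.80)(0.75) − (-0.35)(0.00) = 0.6000
  C_12 = −[(-0.10)(0.75) − (-0.35)(-0.35)] = 0.1975
  C_13 = (-0.10)(0.00) − (0.80)(-0.35) = 0.2800
  C_21 = −[(-0.10)(0.75) − (-0.25)(0.00)] = 0.0750
  C_22 = (0.70)(0.75) − (-0.25)(-0.35) = 0.4375
  C_23 = −[(0.70)(0.00) − (-0.10)(-0.35)] = 0.0350
  C_31 = (-0.10)(-0.35) − (-0.25)(0.80) = 0.2350
  C_32 = −[(0.70)(-0.35) − (-0.25)(-0.10)] = 0.2700
  C_33 = (0.70)(0.80) − (-0.10)(-0.10) = 0.5500
det(I−A) = Σ_j (I−A)_1j·C_1j = (0.70)(0.6000) + (-0.10)(0.1975) + (-0.25)(0.2800) = 0.33025
adj(I−A) = Cᵀ =
  [ 0.6000   0.0750   0.2350]
  [ 0.1975   0.4375   0.2700]
  [ 0.2800   0.0350   0.5500]
(I − A)⁻¹ = adj(I−A) / det(I−A) ≈
  [   1.8168     0.2271     0.7116]
  [   0.5980     1.3248     0.8176]
  [   0.8478     0.1060     1.6654]
x = (I − A)⁻¹ d = adj(I−A)·d / det(I−A), with det(I−A) = 0.33025:
  x_1 = (0.6000·470 + 0.0750·510 + 0.2350·290) / 0.33025 = 388.40 / 0.33025 ≈ 1176.079
  x_2 = (0.1975·470 + 0.4375·510 + 0.2700·290) / 0.33025 = 394.25 / 0.33025 ≈ 1193.793
  x_3 = (0.2800·470 + 0.0350·510 + 0.5500·290) / 0.33025 = 308.95 / 0.33025 ≈ 935.503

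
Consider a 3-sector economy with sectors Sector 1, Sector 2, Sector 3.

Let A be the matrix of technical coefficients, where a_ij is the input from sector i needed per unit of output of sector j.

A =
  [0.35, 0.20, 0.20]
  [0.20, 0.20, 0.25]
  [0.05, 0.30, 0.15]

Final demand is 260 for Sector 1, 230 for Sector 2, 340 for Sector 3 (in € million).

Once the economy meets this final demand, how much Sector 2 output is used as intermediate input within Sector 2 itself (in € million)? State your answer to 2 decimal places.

I − A =
  [   0.65    -0.20    -0.20]
  [  -0.20     0.80    -0.25]
  [  -0.05    -0.30     0.85]
Cofactors of I−A, C_ij = (−1)^(i+j)·(minor ij) (rows/columns in the sector order above):
  C_11 = (0.80)(0.85) − (-0.25)(-0.30) = 0.6050
  C_12 = −[(-0.20)(0.85) − (-0.25)(-0.05)] = 0.1825
  C_13 = (-0.20)(-0.30) − (0.80)(-0.05) = 0.1000
  C_21 = −[(-0.20)(0.85) − (-0.20)(-0.30)] = 0.2300
  C_22 = (0.65)(0.85) − (-0.20)(-0.05) = 0.5425
  C_23 = −[(0.65)(-0.30) − (-0.20)(-0.05)] = 0.2050
  C_31 = (-0.20)(-0.25) − (-0.20)(0.80) = 0.2100
  C_32 = −[(0.65)(-0.25) − (-0.20)(-0.20)] = 0.2025
  C_33 = (0.65)(0.80) − (-0.20)(-0.20) = 0.4800
det(I−A) = Σ_j (I−A)_1j·C_1j = (0.65)(0.6050) + (-0.20)(0.1825) + (-0.20)(0.1000) = 0.33675
adj(I−A) = Cᵀ =
  [ 0.6050   0.2300   0.2100]
  [ 0.1825   0.5425   0.2025]
  [ 0.1000   0.2050   0.4800]
(I − A)⁻¹ = adj(I−A) / det(I−A) ≈
  [   1.7966     0.6830     0.6236]
  [   0.5419     1.6110     0.6013]
  [   0.2970     0.6088     1.4254]
First solve x = (I − A)⁻¹ d = adj(I−A)·d / det(I−A); in particular x_2 = (0.1825·260 + 0.5425·230 + 0.2025·340) / 0.33675 = 241.075 / 0.33675 ≈ 715.8872.
Intermediate flow from 2 to 2: z_22 = a_22 · x_2 = 0.20 × 241.075 / 0.33675 = 48.215 / 0.33675 ≈ 143.18.

z_22 = 143.18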